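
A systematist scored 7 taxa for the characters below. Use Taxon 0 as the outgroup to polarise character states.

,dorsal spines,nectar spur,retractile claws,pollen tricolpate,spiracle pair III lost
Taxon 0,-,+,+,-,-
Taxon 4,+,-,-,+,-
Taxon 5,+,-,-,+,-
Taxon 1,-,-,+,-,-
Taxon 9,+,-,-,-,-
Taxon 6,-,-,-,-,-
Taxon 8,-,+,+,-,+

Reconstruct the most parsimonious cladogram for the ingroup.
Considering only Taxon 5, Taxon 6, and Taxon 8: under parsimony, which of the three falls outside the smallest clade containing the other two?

Taxon 8

Character polarity is set by the outgroup: the derived state is whichever differs from the outgroup's state, so for nectar spur, retractile claws the derived state is '-', and for the remaining characters it is '+'.
dorsal spines (derived state '+') is shared by Taxon 4, Taxon 5, and Taxon 9 — a synapomorphy uniting that clade.
Only Taxon 1, Taxon 4, Taxon 5, Taxon 6, and Taxon 9 show the derived state '-' for nectar spur, supporting them as a clade.
Only Taxon 4, Taxon 5, Taxon 6, and Taxon 9 show the derived state '-' for retractile claws, supporting them as a clade.
pollen tricolpate: derived state '+' in Taxon 4 and Taxon 5 only — synapomorphy for {Taxon 4, Taxon 5}.
spiracle pair III lost: derived state '+' in Taxon 8 only — an autapomorphy, so it tells us nothing about relationships among taxa.
Most parsimonious ingroup topology: (((((Taxon 4,Taxon 5),Taxon 9),Taxon 6),Taxon 1),Taxon 8).
Taxon 5 and Taxon 6 share a more recent common ancestor with each other than either does with Taxon 8, so Taxon 8 is the least closely related of the three.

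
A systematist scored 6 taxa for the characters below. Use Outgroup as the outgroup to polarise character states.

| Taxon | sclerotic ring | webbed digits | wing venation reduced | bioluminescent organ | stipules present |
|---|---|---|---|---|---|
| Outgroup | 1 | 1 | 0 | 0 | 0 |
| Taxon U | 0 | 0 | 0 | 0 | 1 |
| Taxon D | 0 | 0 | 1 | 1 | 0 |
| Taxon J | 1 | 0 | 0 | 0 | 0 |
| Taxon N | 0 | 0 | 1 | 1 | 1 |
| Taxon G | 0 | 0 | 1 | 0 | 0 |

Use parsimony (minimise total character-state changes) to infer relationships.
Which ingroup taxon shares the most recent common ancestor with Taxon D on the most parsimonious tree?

Taxon N

Character polarity is set by the outgroup: the derived state is whichever differs from the outgroup's state, so for sclerotic ring, webbed digits the derived state is '0', and for the remaining characters it is '1'.
Only Taxon D, Taxon G, Taxon N, and Taxon U show the derived state '0' for sclerotic ring, supporting them as a clade.
All ingroup taxa share the derived state '0' for webbed digits; it defines the ingroup but does not resolve relationships within it.
wing venation reduced: derived state '1' in Taxon D, Taxon G, and Taxon N only — synapomorphy for {Taxon D, Taxon G, Taxon N}.
bioluminescent organ: derived state '1' in Taxon D and Taxon N only — synapomorphy for {Taxon D, Taxon N}.
stipules present (state '1') occurs in Taxon N and Taxon U but conflicts with the nesting implied by the other characters — most parsimoniously interpreted as homoplasy.
Most parsimonious ingroup topology: ((Taxon U,((Taxon D,Taxon N),Taxon G)),Taxon J).
Taxon D and Taxon N form a cherry on this tree, so they are sister taxa.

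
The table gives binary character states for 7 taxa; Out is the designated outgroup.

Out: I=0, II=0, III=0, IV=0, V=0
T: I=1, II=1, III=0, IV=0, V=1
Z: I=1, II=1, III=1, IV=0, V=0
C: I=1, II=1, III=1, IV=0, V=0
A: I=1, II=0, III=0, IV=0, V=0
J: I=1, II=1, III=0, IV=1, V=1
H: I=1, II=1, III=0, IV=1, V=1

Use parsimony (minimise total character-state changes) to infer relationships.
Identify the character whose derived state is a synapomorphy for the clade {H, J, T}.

V

The outgroup has state '0' for every character, so '1' is the derived state throughout.
I (derived state '1') is shared by all ingroup taxa — unites the whole ingroup.
II (derived state '1') is shared by C, H, J, T, and Z — a synapomorphy uniting that clade.
III: derived state '1' in C and Z only — synapomorphy for {C, Z}.
IV: derived state '1' in H and J only — synapomorphy for {H, J}.
Only H, J, and T show the derived state '1' for V, supporting them as a clade.
Most parsimonious ingroup topology: (((T,(J,H)),(Z,C)),A).
The clade {H, J, T} is supported by V: its derived state '1' occurs in exactly those taxa and in no other taxon (including the outgroup).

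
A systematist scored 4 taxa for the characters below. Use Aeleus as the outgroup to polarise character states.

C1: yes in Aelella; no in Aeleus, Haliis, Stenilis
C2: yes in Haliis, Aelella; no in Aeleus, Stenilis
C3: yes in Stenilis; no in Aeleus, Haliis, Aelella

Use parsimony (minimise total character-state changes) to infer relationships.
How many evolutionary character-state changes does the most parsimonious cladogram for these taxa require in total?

The outgroup has state 'no' for every character, so 'yes' is the derived state throughout.
C1 (derived state 'yes') is unique to Aelella (autapomorphy; uninformative for grouping).
Only Aelella and Haliis show the derived state 'yes' for C2, supporting them as a clade.
C3 (derived state 'yes') is unique to Stenilis (autapomorphy; uninformative for grouping).
Most parsimonious ingroup topology: ((Haliis,Aelella),Stenilis).
Changes per character on this tree: C1: 1; C2: 1; C3: 1.
Total = 3.

3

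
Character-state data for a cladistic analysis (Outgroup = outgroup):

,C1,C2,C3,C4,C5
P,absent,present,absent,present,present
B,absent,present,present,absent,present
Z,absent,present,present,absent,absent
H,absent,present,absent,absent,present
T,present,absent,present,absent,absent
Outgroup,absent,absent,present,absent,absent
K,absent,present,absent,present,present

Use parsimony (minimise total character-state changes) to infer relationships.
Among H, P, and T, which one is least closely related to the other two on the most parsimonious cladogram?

Character polarity is set by the outgroup: the derived state is whichever differs from the outgroup's state, so for C3 the derived state is 'absent', and for the remaining characters it is 'present'.
C1: derived state 'present' in T only — an autapomorphy, so it tells us nothing about relationships among taxa.
Only B, H, K, P, and Z show the derived state 'present' for C2, supporting them as a clade.
C3: derived state 'absent' in H, K, and P only — synapomorphy for {H, K, P}.
C4 (derived state 'present') is shared by K and P — a synapomorphy uniting that clade.
C5 (derived state 'present') is shared by B, H, K, and P — a synapomorphy uniting that clade.
Most parsimonious ingroup topology: (((B,((P,K),H)),Z),T).
H and P share a more recent common ancestor with each other than either does with T, so T is the least closely related of the three.

T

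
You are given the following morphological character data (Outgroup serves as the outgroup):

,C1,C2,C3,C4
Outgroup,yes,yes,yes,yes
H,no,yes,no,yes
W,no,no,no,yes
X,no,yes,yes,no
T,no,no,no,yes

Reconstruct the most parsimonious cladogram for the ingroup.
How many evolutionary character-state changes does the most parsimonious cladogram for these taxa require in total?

The outgroup has state 'yes' for every character, so 'no' is the derived state throughout.
C1 (derived state 'no') is shared by all ingroup taxa — unites the whole ingroup.
C2: derived state 'no' in T and W only — synapomorphy for {T, W}.
C3: derived state 'no' in H, T, and W only — synapomorphy for {H, T, W}.
C4 (derived state 'no') is unique to X (autapomorphy; uninformative for grouping).
Most parsimonious ingroup topology: (((T,W),H),X).
Changes per character on this tree: C1: 1; C2: 1; C3: 1; C4: 1.
Total = 4.

4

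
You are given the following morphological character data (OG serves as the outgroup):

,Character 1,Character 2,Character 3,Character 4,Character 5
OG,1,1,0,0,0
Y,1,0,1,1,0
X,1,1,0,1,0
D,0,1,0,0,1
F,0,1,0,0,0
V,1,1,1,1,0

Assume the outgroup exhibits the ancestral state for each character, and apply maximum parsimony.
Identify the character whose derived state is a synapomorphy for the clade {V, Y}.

Character polarity is set by the outgroup: the derived state is whichever differs from the outgroup's state, so for Character 1, Character 2 the derived state is '0', and for the remaining characters it is '1'.
Character 1 (derived state '0') is shared by D and F — a synapomorphy uniting that clade.
Character 2: derived state '0' in Y only — an autapomorphy, so it tells us nothing about relationships among taxa.
Character 3 (derived state '1') is shared by V and Y — a synapomorphy uniting that clade.
Character 4: derived state '1' in V, X, and Y only — synapomorphy for {V, X, Y}.
Character 5 (derived state '1') is unique to D (autapomorphy; uninformative for grouping).
Most parsimonious ingroup topology: (((Y,V),X),(D,F)).
The clade {V, Y} is supported by Character 3: its derived state '1' occurs in exactly those taxa and in no other taxon (including the outgroup).

Character 3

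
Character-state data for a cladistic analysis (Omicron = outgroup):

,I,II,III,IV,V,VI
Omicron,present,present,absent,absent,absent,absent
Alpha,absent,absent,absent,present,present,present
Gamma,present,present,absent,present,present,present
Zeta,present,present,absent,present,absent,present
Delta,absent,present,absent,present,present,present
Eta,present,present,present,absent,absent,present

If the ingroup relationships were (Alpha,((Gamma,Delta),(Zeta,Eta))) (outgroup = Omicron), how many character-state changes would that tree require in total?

Map each character onto (Alpha,((Gamma,Delta),(Zeta,Eta))) (rooted by Omicron) and count the minimum state changes it requires (Fitch parsimony):
I: 2; II: 1; III: 1; IV: 2; V: 2; VI: 1.
Total tree length = 9.

9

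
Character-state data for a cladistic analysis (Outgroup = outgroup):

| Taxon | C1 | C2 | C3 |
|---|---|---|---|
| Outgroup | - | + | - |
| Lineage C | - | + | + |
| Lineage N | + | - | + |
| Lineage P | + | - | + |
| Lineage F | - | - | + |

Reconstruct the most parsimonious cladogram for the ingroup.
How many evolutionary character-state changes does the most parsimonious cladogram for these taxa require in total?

3

Character polarity is set by the outgroup: the derived state is whichever differs from the outgroup's state, so for C2 the derived state is '-', and for the remaining characters it is '+'.
C1: derived state '+' in Lineage N and Lineage P only — synapomorphy for {Lineage N, Lineage P}.
C2 (derived state '-') is shared by Lineage F, Lineage N, and Lineage P — a synapomorphy uniting that clade.
All ingroup taxa share the derived state '+' for C3; it defines the ingroup but does not resolve relationships within it.
Most parsimonious ingroup topology: (Lineage C,((Lineage N,Lineage P),Lineage F)).
Changes per character on this tree: C1: 1; C2: 1; C3: 1.
Total = 3.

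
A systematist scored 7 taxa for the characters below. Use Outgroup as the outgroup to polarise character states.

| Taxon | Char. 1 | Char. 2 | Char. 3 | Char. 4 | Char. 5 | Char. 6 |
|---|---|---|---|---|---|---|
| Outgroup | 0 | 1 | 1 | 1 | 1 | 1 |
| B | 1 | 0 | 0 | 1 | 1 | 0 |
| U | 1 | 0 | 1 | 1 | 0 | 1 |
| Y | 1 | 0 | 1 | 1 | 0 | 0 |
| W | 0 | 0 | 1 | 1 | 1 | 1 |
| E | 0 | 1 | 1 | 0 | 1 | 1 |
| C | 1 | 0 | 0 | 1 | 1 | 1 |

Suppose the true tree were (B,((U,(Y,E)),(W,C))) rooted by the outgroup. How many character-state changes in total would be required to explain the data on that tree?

12

Map each character onto (B,((U,(Y,E)),(W,C))) (rooted by Outgroup) and count the minimum state changes it requires (Fitch parsimony):
Char. 1: 3; Char. 2: 2; Char. 3: 2; Char. 4: 1; Char. 5: 2; Char. 6: 2.
Total tree length = 12.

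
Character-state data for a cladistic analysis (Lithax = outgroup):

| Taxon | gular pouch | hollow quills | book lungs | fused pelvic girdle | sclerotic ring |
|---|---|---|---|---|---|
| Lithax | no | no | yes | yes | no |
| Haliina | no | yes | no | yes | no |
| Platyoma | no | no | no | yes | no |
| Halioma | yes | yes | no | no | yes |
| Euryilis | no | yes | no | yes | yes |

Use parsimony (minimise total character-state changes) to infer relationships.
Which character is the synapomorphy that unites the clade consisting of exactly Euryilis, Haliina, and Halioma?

hollow quills

Character polarity is set by the outgroup: the derived state is whichever differs from the outgroup's state, so for book lungs, fused pelvic girdle the derived state is 'no', and for the remaining characters it is 'yes'.
gular pouch (derived state 'yes') is unique to Halioma (autapomorphy; uninformative for grouping).
hollow quills (derived state 'yes') is shared by Euryilis, Haliina, and Halioma — a synapomorphy uniting that clade.
All ingroup taxa share the derived state 'no' for book lungs; it defines the ingroup but does not resolve relationships within it.
fused pelvic girdle: derived state 'no' in Halioma only — an autapomorphy, so it tells us nothing about relationships among taxa.
Only Euryilis and Halioma show the derived state 'yes' for sclerotic ring, supporting them as a clade.
Most parsimonious ingroup topology: ((Haliina,(Halioma,Euryilis)),Platyoma).
The clade {Euryilis, Haliina, Halioma} is supported by hollow quills: its derived state 'yes' occurs in exactly those taxa and in no other taxon (including the outgroup).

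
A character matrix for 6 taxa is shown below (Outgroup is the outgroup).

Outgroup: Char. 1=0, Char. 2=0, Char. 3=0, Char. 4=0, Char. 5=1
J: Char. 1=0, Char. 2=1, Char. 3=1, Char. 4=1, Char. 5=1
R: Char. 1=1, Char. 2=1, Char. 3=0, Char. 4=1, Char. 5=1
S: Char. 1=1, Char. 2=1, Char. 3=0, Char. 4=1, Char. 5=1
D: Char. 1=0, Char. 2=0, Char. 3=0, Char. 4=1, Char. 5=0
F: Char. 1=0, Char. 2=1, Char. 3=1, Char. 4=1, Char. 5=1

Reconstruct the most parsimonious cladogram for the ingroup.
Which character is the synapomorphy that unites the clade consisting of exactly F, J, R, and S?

Char. 2

Character polarity is set by the outgroup: the derived state is whichever differs from the outgroup's state, so for Char. 5 the derived state is '0', and for the remaining characters it is '1'.
Char. 1: derived state '1' in R and S only — synapomorphy for {R, S}.
Char. 2: derived state '1' in F, J, R, and S only — synapomorphy for {F, J, R, S}.
Char. 3 (derived state '1') is shared by F and J — a synapomorphy uniting that clade.
All ingroup taxa share the derived state '1' for Char. 4; it defines the ingroup but does not resolve relationships within it.
Char. 5: derived state '0' in D only — an autapomorphy, so it tells us nothing about relationships among taxa.
Most parsimonious ingroup topology: (((J,F),(R,S)),D).
The clade {F, J, R, S} is supported by Char. 2: its derived state '1' occurs in exactly those taxa and in no other taxon (including the outgroup).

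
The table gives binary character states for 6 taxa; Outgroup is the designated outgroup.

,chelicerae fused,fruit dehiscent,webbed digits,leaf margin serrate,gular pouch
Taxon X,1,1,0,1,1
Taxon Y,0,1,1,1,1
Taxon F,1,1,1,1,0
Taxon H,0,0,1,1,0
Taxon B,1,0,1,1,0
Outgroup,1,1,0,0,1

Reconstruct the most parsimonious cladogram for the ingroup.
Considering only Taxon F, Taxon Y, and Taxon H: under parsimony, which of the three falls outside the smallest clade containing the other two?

Character polarity is set by the outgroup: the derived state is whichever differs from the outgroup's state, so for chelicerae fused, fruit dehiscent, gular pouch the derived state is '0', and for the remaining characters it is '1'.
chelicerae fused (state '0') occurs in Taxon H and Taxon Y but conflicts with the nesting implied by the other characters — most parsimoniously interpreted as homoplasy.
Only Taxon B and Taxon H show the derived state '0' for fruit dehiscent, supporting them as a clade.
webbed digits: derived state '1' in Taxon B, Taxon F, Taxon H, and Taxon Y only — synapomorphy for {Taxon B, Taxon F, Taxon H, Taxon Y}.
All ingroup taxa share the derived state '1' for leaf margin serrate; it defines the ingroup but does not resolve relationships within it.
gular pouch: derived state '0' in Taxon B, Taxon F, and Taxon H only — synapomorphy for {Taxon B, Taxon F, Taxon H}.
Most parsimonious ingroup topology: ((((Taxon H,Taxon B),Taxon F),Taxon Y),Taxon X).
Taxon H and Taxon F share a more recent common ancestor with each other than either does with Taxon Y, so Taxon Y is the least closely related of the three.

Taxon Y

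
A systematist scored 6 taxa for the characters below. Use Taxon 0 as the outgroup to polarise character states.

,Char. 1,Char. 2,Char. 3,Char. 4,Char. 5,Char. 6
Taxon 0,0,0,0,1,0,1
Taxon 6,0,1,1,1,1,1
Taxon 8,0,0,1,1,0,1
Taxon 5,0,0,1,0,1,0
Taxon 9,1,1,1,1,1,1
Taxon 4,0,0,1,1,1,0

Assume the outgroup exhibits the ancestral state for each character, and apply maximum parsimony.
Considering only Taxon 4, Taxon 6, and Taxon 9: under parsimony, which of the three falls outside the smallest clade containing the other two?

Taxon 4

Character polarity is set by the outgroup: the derived state is whichever differs from the outgroup's state, so for Char. 4, Char. 6 the derived state is '0', and for the remaining characters it is '1'.
Char. 1 (derived state '1') is unique to Taxon 9 (autapomorphy; uninformative for grouping).
Only Taxon 6 and Taxon 9 show the derived state '1' for Char. 2, supporting them as a clade.
All ingroup taxa share the derived state '1' for Char. 3; it defines the ingroup but does not resolve relationships within it.
Char. 4 (derived state '0') is unique to Taxon 5 (autapomorphy; uninformative for grouping).
Char. 5: derived state '1' in Taxon 4, Taxon 5, Taxon 6, and Taxon 9 only — synapomorphy for {Taxon 4, Taxon 5, Taxon 6, Taxon 9}.
Char. 6 (derived state '0') is shared by Taxon 4 and Taxon 5 — a synapomorphy uniting that clade.
Most parsimonious ingroup topology: (((Taxon 6,Taxon 9),(Taxon 5,Taxon 4)),Taxon 8).
Taxon 6 and Taxon 9 share a more recent common ancestor with each other than either does with Taxon 4, so Taxon 4 is the least closely related of the three.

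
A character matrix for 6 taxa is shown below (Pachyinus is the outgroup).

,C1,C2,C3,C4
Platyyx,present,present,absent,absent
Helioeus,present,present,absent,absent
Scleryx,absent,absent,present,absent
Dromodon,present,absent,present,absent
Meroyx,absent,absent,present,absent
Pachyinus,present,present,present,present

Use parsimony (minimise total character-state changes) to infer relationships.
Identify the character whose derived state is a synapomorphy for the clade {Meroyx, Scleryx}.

The outgroup has state 'present' for every character, so 'absent' is the derived state throughout.
Only Meroyx and Scleryx show the derived state 'absent' for C1, supporting them as a clade.
Only Dromodon, Meroyx, and Scleryx show the derived state 'absent' for C2, supporting them as a clade.
Only Helioeus and Platyyx show the derived state 'absent' for C3, supporting them as a clade.
C4 (derived state 'absent') is shared by all ingroup taxa — unites the whole ingroup.
Most parsimonious ingroup topology: ((Helioeus,Platyyx),(Dromodon,(Scleryx,Meroyx))).
The clade {Meroyx, Scleryx} is supported by C1: its derived state 'absent' occurs in exactly those taxa and in no other taxon (including the outgroup).

C1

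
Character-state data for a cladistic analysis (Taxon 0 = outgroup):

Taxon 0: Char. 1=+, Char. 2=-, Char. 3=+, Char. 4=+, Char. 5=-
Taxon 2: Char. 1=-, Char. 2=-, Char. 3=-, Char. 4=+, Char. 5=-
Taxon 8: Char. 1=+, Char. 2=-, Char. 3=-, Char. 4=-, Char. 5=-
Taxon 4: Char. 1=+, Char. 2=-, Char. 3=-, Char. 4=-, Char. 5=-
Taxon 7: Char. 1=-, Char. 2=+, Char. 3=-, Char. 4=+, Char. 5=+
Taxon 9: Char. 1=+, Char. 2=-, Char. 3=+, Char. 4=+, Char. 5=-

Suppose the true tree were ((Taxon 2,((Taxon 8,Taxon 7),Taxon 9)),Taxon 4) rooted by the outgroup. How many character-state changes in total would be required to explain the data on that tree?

Map each character onto ((Taxon 2,((Taxon 8,Taxon 7),Taxon 9)),Taxon 4) (rooted by Taxon 0) and count the minimum state changes it requires (Fitch parsimony):
Char. 1: 2; Char. 2: 1; Char. 3: 2; Char. 4: 2; Char. 5: 1.
Total tree length = 8.

8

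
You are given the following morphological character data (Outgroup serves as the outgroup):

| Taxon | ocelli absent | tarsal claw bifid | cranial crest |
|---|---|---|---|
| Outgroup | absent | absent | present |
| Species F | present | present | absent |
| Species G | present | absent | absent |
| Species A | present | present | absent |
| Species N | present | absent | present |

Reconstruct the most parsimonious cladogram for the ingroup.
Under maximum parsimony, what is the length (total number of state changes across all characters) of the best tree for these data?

3

Character polarity is set by the outgroup: the derived state is whichever differs from the outgroup's state, so for cranial crest the derived state is 'absent', and for the remaining characters it is 'present'.
ocelli absent (derived state 'present') is shared by all ingroup taxa — unites the whole ingroup.
Only Species A and Species F show the derived state 'present' for tarsal claw bifid, supporting them as a clade.
Only Species A, Species F, and Species G show the derived state 'absent' for cranial crest, supporting them as a clade.
Most parsimonious ingroup topology: (((Species F,Species A),Species G),Species N).
Changes per character on this tree: ocelli absent: 1; tarsal claw bifid: 1; cranial crest: 1.
Total = 3.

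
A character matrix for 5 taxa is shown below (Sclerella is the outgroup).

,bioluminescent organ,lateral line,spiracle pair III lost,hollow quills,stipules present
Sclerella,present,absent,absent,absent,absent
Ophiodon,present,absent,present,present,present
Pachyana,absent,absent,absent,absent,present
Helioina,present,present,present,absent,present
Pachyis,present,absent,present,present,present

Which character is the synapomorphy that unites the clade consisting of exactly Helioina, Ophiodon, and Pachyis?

Character polarity is set by the outgroup: the derived state is whichever differs from the outgroup's state, so for bioluminescent organ the derived state is 'absent', and for the remaining characters it is 'present'.
bioluminescent organ (derived state 'absent') is unique to Pachyana (autapomorphy; uninformative for grouping).
lateral line (derived state 'present') is unique to Helioina (autapomorphy; uninformative for grouping).
spiracle pair III lost (derived state 'present') is shared by Helioina, Ophiodon, and Pachyis — a synapomorphy uniting that clade.
hollow quills: derived state 'present' in Ophiodon and Pachyis only — synapomorphy for {Ophiodon, Pachyis}.
stipules present (derived state 'present') is shared by all ingroup taxa — unites the whole ingroup.
Most parsimonious ingroup topology: (((Ophiodon,Pachyis),Helioina),Pachyana).
The clade {Helioina, Ophiodon, Pachyis} is supported by spiracle pair III lost: its derived state 'present' occurs in exactly those taxa and in no other taxon (including the outgroup).

spiracle pair III lost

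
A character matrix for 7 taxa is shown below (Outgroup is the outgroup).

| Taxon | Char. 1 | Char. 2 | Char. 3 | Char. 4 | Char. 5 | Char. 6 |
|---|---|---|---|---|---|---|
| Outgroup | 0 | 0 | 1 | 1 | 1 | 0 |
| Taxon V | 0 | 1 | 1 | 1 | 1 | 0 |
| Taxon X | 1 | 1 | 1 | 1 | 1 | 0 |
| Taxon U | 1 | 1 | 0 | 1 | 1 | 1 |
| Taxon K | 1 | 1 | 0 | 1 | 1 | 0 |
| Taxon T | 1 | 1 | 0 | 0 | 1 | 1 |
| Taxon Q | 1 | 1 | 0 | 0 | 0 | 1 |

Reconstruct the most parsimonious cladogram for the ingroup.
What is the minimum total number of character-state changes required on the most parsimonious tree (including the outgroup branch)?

6

Character polarity is set by the outgroup: the derived state is whichever differs from the outgroup's state, so for Char. 3, Char. 4, Char. 5 the derived state is '0', and for the remaining characters it is '1'.
Char. 1 (derived state '1') is shared by Taxon K, Taxon Q, Taxon T, Taxon U, and Taxon X — a synapomorphy uniting that clade.
Char. 2 (derived state '1') is shared by all ingroup taxa — unites the whole ingroup.
Char. 3: derived state '0' in Taxon K, Taxon Q, Taxon T, and Taxon U only — synapomorphy for {Taxon K, Taxon Q, Taxon T, Taxon U}.
Char. 4: derived state '0' in Taxon Q and Taxon T only — synapomorphy for {Taxon Q, Taxon T}.
Char. 5: derived state '0' in Taxon Q only — an autapomorphy, so it tells us nothing about relationships among taxa.
Char. 6: derived state '1' in Taxon Q, Taxon T, and Taxon U only — synapomorphy for {Taxon Q, Taxon T, Taxon U}.
Most parsimonious ingroup topology: (Taxon V,(Taxon X,((Taxon U,(Taxon T,Taxon Q)),Taxon K))).
Changes per character on this tree: Char. 1: 1; Char. 2: 1; Char. 3: 1; Char. 4: 1; Char. 5: 1; Char. 6: 1.
Total = 6.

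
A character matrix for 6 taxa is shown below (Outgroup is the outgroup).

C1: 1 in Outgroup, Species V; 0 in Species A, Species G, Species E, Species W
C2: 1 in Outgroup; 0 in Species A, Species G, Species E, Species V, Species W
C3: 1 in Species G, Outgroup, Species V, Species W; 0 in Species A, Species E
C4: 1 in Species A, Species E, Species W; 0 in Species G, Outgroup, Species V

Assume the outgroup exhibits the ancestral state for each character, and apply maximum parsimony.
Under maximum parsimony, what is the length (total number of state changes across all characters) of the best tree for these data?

Character polarity is set by the outgroup: the derived state is whichever differs from the outgroup's state, so for C1, C2, C3 the derived state is '0', and for the remaining characters it is '1'.
C1: derived state '0' in Species A, Species E, Species G, and Species W only — synapomorphy for {Species A, Species E, Species G, Species W}.
C2 (derived state '0') is shared by all ingroup taxa — unites the whole ingroup.
C3: derived state '0' in Species A and Species E only — synapomorphy for {Species A, Species E}.
C4 (derived state '1') is shared by Species A, Species E, and Species W — a synapomorphy uniting that clade.
Most parsimonious ingroup topology: (((Species W,(Species A,Species E)),Species G),Species V).
Changes per character on this tree: C1: 1; C2: 1; C3: 1; C4: 1.
Total = 4.

4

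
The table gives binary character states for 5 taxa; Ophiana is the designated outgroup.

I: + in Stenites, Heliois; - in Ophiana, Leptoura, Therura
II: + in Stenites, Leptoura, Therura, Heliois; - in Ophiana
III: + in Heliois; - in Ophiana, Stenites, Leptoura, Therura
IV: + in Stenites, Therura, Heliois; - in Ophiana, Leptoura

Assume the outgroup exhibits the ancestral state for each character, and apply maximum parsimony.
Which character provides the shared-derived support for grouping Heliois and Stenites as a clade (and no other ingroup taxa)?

The outgroup has state '-' for every character, so '+' is the derived state throughout.
Only Heliois and Stenites show the derived state '+' for I, supporting them as a clade.
All ingroup taxa share the derived state '+' for II; it defines the ingroup but does not resolve relationships within it.
III (derived state '+') is unique to Heliois (autapomorphy; uninformative for grouping).
Only Heliois, Stenites, and Therura show the derived state '+' for IV, supporting them as a clade.
Most parsimonious ingroup topology: (((Stenites,Heliois),Therura),Leptoura).
The clade {Heliois, Stenites} is supported by I: its derived state '+' occurs in exactly those taxa and in no other taxon (including the outgroup).

I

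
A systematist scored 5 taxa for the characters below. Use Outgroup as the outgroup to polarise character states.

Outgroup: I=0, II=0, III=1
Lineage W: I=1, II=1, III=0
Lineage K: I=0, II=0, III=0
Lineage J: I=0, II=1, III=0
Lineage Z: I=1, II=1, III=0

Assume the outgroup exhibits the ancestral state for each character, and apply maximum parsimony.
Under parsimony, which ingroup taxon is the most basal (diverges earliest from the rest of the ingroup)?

Character polarity is set by the outgroup: the derived state is whichever differs from the outgroup's state, so for III the derived state is '0', and for the remaining characters it is '1'.
I (derived state '1') is shared by Lineage W and Lineage Z — a synapomorphy uniting that clade.
II (derived state '1') is shared by Lineage J, Lineage W, and Lineage Z — a synapomorphy uniting that clade.
All ingroup taxa share the derived state '0' for III; it defines the ingroup but does not resolve relationships within it.
Most parsimonious ingroup topology: (((Lineage W,Lineage Z),Lineage J),Lineage K).
Lineage K is sister to the clade containing all other ingroup taxa, so it is the earliest-diverging (most basal) ingroup lineage.

Lineage K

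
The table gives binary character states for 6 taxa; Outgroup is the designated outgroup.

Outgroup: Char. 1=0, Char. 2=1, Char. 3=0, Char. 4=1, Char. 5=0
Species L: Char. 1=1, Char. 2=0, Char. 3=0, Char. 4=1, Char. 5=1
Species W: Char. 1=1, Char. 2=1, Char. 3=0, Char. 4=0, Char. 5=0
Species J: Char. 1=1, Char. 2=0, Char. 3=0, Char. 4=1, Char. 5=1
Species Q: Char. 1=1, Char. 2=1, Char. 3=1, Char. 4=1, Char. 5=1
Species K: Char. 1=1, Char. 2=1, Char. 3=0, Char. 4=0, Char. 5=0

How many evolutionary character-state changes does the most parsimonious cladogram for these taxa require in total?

Character polarity is set by the outgroup: the derived state is whichever differs from the outgroup's state, so for Char. 2, Char. 4 the derived state is '0', and for the remaining characters it is '1'.
All ingroup taxa share the derived state '1' for Char. 1; it defines the ingroup but does not resolve relationships within it.
Char. 2 (derived state '0') is shared by Species J and Species L — a synapomorphy uniting that clade.
Char. 3: derived state '1' in Species Q only — an autapomorphy, so it tells us nothing about relationships among taxa.
Char. 4: derived state '0' in Species K and Species W only — synapomorphy for {Species K, Species W}.
Char. 5 (derived state '1') is shared by Species J, Species L, and Species Q — a synapomorphy uniting that clade.
Most parsimonious ingroup topology: (((Species L,Species J),Species Q),(Species W,Species K)).
Changes per character on this tree: Char. 1: 1; Char. 2: 1; Char. 3: 1; Char. 4: 1; Char. 5: 1.
Total = 5.

5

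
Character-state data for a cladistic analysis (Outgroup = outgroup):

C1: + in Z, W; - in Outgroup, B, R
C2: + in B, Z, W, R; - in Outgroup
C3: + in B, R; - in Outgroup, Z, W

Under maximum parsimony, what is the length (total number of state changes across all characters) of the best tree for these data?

The outgroup has state '-' for every character, so '+' is the derived state throughout.
C1 (derived state '+') is shared by W and Z — a synapomorphy uniting that clade.
All ingroup taxa share the derived state '+' for C2; it defines the ingroup but does not resolve relationships within it.
C3: derived state '+' in B and R only — synapomorphy for {B, R}.
Most parsimonious ingroup topology: ((B,R),(Z,W)).
Changes per character on this tree: C1: 1; C2: 1; C3: 1.
Total = 3.

3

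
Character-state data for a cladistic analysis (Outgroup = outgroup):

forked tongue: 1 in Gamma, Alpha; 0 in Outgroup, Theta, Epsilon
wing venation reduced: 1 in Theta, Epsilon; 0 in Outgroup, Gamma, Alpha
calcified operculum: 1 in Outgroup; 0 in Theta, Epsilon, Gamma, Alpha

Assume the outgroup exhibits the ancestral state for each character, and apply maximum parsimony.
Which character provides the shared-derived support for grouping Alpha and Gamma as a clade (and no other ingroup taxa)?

forked tongue

Character polarity is set by the outgroup: the derived state is whichever differs from the outgroup's state, so for calcified operculum the derived state is '0', and for the remaining characters it is '1'.
forked tongue: derived state '1' in Alpha and Gamma only — synapomorphy for {Alpha, Gamma}.
Only Epsilon and Theta show the derived state '1' for wing venation reduced, supporting them as a clade.
All ingroup taxa share the derived state '0' for calcified operculum; it defines the ingroup but does not resolve relationships within it.
Most parsimonious ingroup topology: ((Theta,Epsilon),(Gamma,Alpha)).
The clade {Alpha, Gamma} is supported by forked tongue: its derived state '1' occurs in exactly those taxa and in no other taxon (including the outgroup).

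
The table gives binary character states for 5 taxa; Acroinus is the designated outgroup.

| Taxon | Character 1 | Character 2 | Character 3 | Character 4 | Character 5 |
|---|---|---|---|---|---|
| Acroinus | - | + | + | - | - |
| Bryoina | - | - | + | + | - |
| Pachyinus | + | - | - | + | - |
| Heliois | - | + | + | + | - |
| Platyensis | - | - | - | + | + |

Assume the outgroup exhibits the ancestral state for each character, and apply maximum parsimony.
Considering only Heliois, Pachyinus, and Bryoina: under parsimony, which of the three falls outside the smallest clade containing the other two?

Heliois

Character polarity is set by the outgroup: the derived state is whichever differs from the outgroup's state, so for Character 2, Character 3 the derived state is '-', and for the remaining characters it is '+'.
Character 1 (derived state '+') is unique to Pachyinus (autapomorphy; uninformative for grouping).
Character 2: derived state '-' in Bryoina, Pachyinus, and Platyensis only — synapomorphy for {Bryoina, Pachyinus, Platyensis}.
Character 3 (derived state '-') is shared by Pachyinus and Platyensis — a synapomorphy uniting that clade.
All ingroup taxa share the derived state '+' for Character 4; it defines the ingroup but does not resolve relationships within it.
Character 5: derived state '+' in Platyensis only — an autapomorphy, so it tells us nothing about relationships among taxa.
Most parsimonious ingroup topology: ((Bryoina,(Pachyinus,Platyensis)),Heliois).
Bryoina and Pachyinus share a more recent common ancestor with each other than either does with Heliois, so Heliois is the least closely related of the three.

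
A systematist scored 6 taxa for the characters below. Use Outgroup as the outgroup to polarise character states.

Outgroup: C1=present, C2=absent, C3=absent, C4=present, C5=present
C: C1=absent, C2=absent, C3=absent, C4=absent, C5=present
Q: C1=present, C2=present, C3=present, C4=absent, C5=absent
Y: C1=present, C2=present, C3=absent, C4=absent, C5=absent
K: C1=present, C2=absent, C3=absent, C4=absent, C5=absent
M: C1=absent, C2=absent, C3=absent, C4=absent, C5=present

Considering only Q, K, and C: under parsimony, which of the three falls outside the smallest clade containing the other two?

C

Character polarity is set by the outgroup: the derived state is whichever differs from the outgroup's state, so for C1, C4, C5 the derived state is 'absent', and for the remaining characters it is 'present'.
Only C and M show the derived state 'absent' for C1, supporting them as a clade.
C2 (derived state 'present') is shared by Q and Y — a synapomorphy uniting that clade.
C3: derived state 'present' in Q only — an autapomorphy, so it tells us nothing about relationships among taxa.
C4 (derived state 'absent') is shared by all ingroup taxa — unites the whole ingroup.
C5: derived state 'absent' in K, Q, and Y only — synapomorphy for {K, Q, Y}.
Most parsimonious ingroup topology: ((C,M),((Q,Y),K)).
Q and K share a more recent common ancestor with each other than either does with C, so C is the least closely related of the three.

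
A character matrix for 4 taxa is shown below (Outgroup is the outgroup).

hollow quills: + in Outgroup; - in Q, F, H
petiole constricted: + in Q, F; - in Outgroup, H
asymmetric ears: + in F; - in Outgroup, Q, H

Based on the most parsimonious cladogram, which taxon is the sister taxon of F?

Q

Character polarity is set by the outgroup: the derived state is whichever differs from the outgroup's state, so for hollow quills the derived state is '-', and for the remaining characters it is '+'.
hollow quills (derived state '-') is shared by all ingroup taxa — unites the whole ingroup.
petiole constricted (derived state '+') is shared by F and Q — a synapomorphy uniting that clade.
asymmetric ears (derived state '+') is unique to F (autapomorphy; uninformative for grouping).
Most parsimonious ingroup topology: ((Q,F),H).
F and Q form a cherry on this tree, so they are sister taxa.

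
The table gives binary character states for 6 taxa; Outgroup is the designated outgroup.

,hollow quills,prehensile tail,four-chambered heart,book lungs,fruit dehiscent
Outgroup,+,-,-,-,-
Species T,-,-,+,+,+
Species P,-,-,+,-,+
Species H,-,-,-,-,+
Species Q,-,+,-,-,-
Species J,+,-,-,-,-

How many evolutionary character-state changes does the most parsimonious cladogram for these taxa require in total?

Character polarity is set by the outgroup: the derived state is whichever differs from the outgroup's state, so for hollow quills the derived state is '-', and for the remaining characters it is '+'.
hollow quills (derived state '-') is shared by Species H, Species P, Species Q, and Species T — a synapomorphy uniting that clade.
prehensile tail (derived state '+') is unique to Species Q (autapomorphy; uninformative for grouping).
four-chambered heart: derived state '+' in Species P and Species T only — synapomorphy for {Species P, Species T}.
book lungs: derived state '+' in Species T only — an autapomorphy, so it tells us nothing about relationships among taxa.
Only Species H, Species P, and Species T show the derived state '+' for fruit dehiscent, supporting them as a clade.
Most parsimonious ingroup topology: ((((Species T,Species P),Species H),Species Q),Species J).
Changes per character on this tree: hollow quills: 1; prehensile tail: 1; four-chambered heart: 1; book lungs: 1; fruit dehiscent: 1.
Total = 5.

5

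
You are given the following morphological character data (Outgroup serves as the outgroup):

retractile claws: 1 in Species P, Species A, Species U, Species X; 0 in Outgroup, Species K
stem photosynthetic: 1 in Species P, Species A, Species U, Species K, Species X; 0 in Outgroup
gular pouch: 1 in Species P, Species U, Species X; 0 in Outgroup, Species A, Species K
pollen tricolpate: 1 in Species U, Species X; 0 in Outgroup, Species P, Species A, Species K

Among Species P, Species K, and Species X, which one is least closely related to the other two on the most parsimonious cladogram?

Species K

The outgroup has state '0' for every character, so '1' is the derived state throughout.
Only Species A, Species P, Species U, and Species X show the derived state '1' for retractile claws, supporting them as a clade.
All ingroup taxa share the derived state '1' for stem photosynthetic; it defines the ingroup but does not resolve relationships within it.
gular pouch: derived state '1' in Species P, Species U, and Species X only — synapomorphy for {Species P, Species U, Species X}.
pollen tricolpate: derived state '1' in Species U and Species X only — synapomorphy for {Species U, Species X}.
Most parsimonious ingroup topology: (((Species P,(Species U,Species X)),Species A),Species K).
Species P and Species X share a more recent common ancestor with each other than either does with Species K, so Species K is the least closely related of the three.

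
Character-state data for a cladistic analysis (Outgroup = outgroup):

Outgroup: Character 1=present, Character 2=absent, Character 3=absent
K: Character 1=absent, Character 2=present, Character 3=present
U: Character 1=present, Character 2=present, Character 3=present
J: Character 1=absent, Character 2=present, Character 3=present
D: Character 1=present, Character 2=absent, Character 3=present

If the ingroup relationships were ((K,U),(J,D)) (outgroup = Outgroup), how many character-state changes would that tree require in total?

Map each character onto ((K,U),(J,D)) (rooted by Outgroup) and count the minimum state changes it requires (Fitch parsimony):
Character 1: 2; Character 2: 2; Character 3: 1.
Total tree length = 5.

5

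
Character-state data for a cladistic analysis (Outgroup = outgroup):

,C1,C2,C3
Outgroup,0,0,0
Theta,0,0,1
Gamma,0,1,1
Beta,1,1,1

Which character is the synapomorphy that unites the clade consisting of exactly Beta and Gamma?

C2

The outgroup has state '0' for every character, so '1' is the derived state throughout.
C1 (derived state '1') is unique to Beta (autapomorphy; uninformative for grouping).
C2 (derived state '1') is shared by Beta and Gamma — a synapomorphy uniting that clade.
All ingroup taxa share the derived state '1' for C3; it defines the ingroup but does not resolve relationships within it.
Most parsimonious ingroup topology: (Theta,(Gamma,Beta)).
The clade {Beta, Gamma} is supported by C2: its derived state '1' occurs in exactly those taxa and in no other taxon (including the outgroup).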